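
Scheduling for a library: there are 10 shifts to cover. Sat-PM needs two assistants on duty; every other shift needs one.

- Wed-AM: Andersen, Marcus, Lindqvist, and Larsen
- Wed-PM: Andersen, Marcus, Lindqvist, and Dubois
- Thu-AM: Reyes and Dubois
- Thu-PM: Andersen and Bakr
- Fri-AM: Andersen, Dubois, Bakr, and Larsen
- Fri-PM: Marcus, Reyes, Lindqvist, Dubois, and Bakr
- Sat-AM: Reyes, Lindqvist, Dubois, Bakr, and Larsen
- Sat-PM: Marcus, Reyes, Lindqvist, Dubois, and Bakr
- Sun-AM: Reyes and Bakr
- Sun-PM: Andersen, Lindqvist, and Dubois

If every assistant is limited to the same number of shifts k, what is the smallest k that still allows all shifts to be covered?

2

With 7 assistants and 11 worker-slots to fill, someone must work at least ⌈11/7⌉ = 2 shifts, so k ≥ 2.
k = 2 works: Wed-AM→Marcus, Wed-PM→Marcus, Thu-AM→Reyes, Thu-PM→Andersen, Fri-AM→Dubois, Fri-PM→Lindqvist, Sat-AM→Lindqvist, Sat-PM→Dubois+Bakr, Sun-AM→Reyes, Sun-PM→Andersen.
Loads: Andersen 2, Marcus 2, Reyes 2, Lindqvist 2, Dubois 2, Bakr 1, Larsen 0 — all ≤ 2.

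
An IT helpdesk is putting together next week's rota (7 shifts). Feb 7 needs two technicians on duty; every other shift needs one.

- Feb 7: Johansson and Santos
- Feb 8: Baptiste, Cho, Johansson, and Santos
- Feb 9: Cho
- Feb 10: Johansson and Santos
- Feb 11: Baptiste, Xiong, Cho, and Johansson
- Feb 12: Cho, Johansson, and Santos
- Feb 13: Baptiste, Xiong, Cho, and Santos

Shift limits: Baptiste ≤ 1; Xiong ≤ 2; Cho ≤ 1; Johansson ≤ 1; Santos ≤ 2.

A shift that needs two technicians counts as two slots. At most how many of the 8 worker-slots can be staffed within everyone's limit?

Total capacity across all technicians is 1+2+1+1+2 = 7, and 8 slots are needed, so at most 7 can be filled.
An assignment achieving 7: Feb 7→Johansson+Santos, Feb 8→Baptiste, Feb 9→Cho, Feb 10→Santos, Feb 11→Xiong, Feb 13→Xiong.
Loads: Baptiste 1/1, Xiong 2/2, Cho 1/1, Johansson 1/1, Santos 2/2.

7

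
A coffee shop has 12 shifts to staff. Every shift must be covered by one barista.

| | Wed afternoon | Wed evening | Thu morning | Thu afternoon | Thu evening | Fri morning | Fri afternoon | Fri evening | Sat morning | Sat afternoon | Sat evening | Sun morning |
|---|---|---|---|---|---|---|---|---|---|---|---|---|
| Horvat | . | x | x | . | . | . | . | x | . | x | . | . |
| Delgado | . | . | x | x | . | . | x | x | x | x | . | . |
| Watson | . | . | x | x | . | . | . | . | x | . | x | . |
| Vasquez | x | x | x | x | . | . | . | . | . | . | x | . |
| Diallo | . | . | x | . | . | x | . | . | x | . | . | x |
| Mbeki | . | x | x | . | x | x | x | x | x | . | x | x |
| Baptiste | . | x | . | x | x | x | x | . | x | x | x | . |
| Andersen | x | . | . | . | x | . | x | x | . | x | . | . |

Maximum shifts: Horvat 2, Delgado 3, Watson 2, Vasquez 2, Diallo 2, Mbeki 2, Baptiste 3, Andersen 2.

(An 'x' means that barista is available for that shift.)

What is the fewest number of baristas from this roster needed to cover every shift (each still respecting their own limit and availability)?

5

12 slots to fill and no one can take more than 3, so at least ⌈12/3⌉ = 4 baristas are needed.
Any 4 baristas together have capacity at most 3+3+2+2 = 10 < 12 slots, so 4 can never suffice.
Horvat, Delgado, Vasquez, Diallo, and Baptiste alone can cover everything: Wed afternoon→Vasquez, Wed evening→Horvat, Thu morning→Delgado, Thu afternoon→Delgado, Thu evening→Baptiste, Fri morning→Diallo, Fri afternoon→Delgado, Fri evening→Horvat, Sat morning→Baptiste, Sat afternoon→Baptiste, Sat evening→Vasquez, Sun morning→Diallo.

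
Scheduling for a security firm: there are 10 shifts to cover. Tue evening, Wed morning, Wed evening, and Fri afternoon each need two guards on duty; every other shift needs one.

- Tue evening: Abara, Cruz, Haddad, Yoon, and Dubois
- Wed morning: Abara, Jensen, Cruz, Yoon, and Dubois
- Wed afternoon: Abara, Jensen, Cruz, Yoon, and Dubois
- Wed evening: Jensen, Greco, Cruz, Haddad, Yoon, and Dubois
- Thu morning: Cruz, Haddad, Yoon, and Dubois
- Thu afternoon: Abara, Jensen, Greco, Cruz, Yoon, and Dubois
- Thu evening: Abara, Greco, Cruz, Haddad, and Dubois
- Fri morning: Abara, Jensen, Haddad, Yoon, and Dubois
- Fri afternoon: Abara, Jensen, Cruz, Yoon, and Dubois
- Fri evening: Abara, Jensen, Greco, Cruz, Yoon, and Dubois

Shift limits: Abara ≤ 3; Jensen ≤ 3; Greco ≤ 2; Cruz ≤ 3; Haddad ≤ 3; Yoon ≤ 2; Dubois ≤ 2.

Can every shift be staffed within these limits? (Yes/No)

Yes

One valid schedule: Tue evening→Cruz+Haddad, Wed morning→Jensen+Cruz, Wed afternoon→Abara, Wed evening→Greco+Haddad, Thu morning→Cruz, Thu afternoon→Jensen, Thu evening→Abara, Fri morning→Abara, Fri afternoon→Yoon+Dubois, Fri evening→Jensen.
Loads: Abara 3/3, Jensen 3/3, Greco 1/2, Cruz 3/3, Haddad 2/3, Yoon 1/2, Dubois 1/2 — all within limits.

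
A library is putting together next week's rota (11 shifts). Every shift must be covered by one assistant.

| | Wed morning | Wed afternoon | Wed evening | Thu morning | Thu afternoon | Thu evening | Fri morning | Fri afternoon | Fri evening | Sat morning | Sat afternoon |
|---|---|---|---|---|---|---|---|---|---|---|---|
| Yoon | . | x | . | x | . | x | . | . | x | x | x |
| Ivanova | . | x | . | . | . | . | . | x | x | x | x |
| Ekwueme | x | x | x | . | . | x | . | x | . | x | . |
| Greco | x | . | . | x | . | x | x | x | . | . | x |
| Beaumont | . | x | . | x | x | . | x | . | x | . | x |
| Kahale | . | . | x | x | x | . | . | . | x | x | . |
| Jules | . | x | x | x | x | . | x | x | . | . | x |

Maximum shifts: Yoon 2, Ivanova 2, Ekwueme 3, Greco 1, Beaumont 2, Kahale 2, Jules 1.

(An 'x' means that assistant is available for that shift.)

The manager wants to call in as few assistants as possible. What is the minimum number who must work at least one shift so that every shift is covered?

5

11 slots to fill and no one can take more than 3, so at least ⌈11/3⌉ = 4 assistants are needed.
Any 4 assistants together have capacity at most 3+2+2+2 = 9 < 11 slots, so 4 can never suffice.
Yoon, Ivanova, Ekwueme, Beaumont, and Kahale alone can cover everything: Wed morning→Ekwueme, Wed afternoon→Ekwueme, Wed evening→Ekwueme, Thu morning→Yoon, Thu afternoon→Beaumont, Thu evening→Yoon, Fri morning→Beaumont, Fri afternoon→Ivanova, Fri evening→Kahale, Sat morning→Kahale, Sat afternoon→Ivanova.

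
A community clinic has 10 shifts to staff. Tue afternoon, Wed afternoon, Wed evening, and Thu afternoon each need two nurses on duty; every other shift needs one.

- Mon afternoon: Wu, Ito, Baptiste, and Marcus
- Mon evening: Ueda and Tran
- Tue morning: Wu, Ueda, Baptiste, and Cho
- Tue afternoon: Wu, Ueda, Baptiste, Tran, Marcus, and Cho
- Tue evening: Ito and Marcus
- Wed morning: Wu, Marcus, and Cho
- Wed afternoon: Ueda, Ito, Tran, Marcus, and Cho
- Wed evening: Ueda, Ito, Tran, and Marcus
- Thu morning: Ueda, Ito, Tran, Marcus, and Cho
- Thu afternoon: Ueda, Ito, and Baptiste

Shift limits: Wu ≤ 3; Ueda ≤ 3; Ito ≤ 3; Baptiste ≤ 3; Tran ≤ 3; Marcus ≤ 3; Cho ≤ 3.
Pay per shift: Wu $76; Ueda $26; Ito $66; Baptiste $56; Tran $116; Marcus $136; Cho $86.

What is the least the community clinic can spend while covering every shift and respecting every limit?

Picking the cheapest available nurse for each shift independently would cost $624, but that ignores the shift limits.
An optimal schedule: Mon afternoon→Baptiste, Mon evening→Ueda, Tue morning→Wu, Tue afternoon→Baptiste+Wu, Tue evening→Ito, Wed morning→Wu, Wed afternoon→Ito+Cho, Wed evening→Ueda+Ito, Thu morning→Cho, Thu afternoon→Ueda+Baptiste.
Total: 56 + 26 + 76 + 56 + 76 + 66 + 76 + 66 + 86 + 26 + 66 + 86 + 26 + 56 = $844.

$844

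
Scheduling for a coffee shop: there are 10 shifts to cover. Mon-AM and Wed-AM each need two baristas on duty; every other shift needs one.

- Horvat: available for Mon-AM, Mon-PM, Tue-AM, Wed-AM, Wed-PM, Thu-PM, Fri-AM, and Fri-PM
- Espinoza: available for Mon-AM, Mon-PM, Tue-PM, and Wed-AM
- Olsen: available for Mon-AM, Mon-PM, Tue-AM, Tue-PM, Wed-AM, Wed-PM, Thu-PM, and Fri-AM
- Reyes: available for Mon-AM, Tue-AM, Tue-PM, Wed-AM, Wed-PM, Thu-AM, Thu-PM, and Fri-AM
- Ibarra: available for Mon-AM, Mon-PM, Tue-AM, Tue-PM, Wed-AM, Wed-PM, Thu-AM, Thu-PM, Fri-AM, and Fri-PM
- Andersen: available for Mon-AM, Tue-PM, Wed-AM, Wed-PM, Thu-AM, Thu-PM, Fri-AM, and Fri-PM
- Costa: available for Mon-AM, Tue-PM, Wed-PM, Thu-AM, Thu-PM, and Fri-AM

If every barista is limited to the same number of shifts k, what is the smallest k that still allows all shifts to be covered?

2

With 7 baristas and 12 worker-slots to fill, someone must work at least ⌈12/7⌉ = 2 shifts, so k ≥ 2.
k = 2 works: Mon-AM→Andersen+Costa, Mon-PM→Horvat, Tue-AM→Olsen, Tue-PM→Espinoza, Wed-AM→Espinoza+Ibarra, Wed-PM→Olsen, Thu-AM→Reyes, Thu-PM→Reyes, Fri-AM→Ibarra, Fri-PM→Horvat.
Loads: Horvat 2, Espinoza 2, Olsen 2, Reyes 2, Ibarra 2, Andersen 1, Costa 1 — all ≤ 2.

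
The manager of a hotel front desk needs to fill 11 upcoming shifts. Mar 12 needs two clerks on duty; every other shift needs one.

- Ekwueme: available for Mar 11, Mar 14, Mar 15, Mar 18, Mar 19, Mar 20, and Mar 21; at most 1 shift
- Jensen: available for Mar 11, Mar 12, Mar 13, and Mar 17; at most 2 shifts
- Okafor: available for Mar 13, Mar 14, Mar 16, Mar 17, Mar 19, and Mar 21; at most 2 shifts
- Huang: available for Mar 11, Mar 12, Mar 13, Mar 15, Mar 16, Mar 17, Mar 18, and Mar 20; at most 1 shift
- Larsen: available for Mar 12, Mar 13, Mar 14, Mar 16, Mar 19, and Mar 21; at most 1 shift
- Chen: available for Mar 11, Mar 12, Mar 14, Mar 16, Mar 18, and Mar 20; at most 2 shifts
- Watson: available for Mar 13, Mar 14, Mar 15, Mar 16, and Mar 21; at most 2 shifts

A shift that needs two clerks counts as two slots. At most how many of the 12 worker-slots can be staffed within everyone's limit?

11

Total capacity across all clerks is 1+2+2+1+1+2+2 = 11, and 12 slots are needed, so at most 11 can be filled.
An assignment achieving 11: Mar 11→Jensen, Mar 12→Larsen+Chen, Mar 13→Watson, Mar 14→Watson, Mar 15→Ekwueme, Mar 17→Jensen, Mar 18→Huang, Mar 19→Okafor, Mar 20→Chen, Mar 21→Okafor.
Loads: Ekwueme 1/1, Jensen 2/2, Okafor 2/2, Huang 1/1, Larsen 1/1, Chen 2/2, Watson 2/2.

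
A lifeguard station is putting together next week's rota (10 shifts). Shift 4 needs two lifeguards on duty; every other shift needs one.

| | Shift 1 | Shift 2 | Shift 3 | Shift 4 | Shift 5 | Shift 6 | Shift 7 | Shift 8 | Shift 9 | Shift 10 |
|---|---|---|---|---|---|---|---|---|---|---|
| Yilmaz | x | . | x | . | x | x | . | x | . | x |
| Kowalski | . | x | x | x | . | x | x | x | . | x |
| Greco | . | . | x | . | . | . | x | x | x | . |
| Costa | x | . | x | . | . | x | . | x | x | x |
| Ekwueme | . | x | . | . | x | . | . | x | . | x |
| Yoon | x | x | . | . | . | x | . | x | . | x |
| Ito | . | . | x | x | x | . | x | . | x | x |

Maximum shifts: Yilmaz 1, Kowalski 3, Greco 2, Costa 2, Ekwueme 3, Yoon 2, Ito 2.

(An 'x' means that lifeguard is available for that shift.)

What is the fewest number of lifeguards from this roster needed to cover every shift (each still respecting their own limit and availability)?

11 slots to fill and no one can take more than 3, so at least ⌈11/3⌉ = 4 lifeguards are needed.
Any 4 lifeguards together have capacity at most 3+3+2+2 = 10 < 11 slots, so 4 can never suffice.
Yilmaz, Kowalski, Greco, Ekwueme, and Ito alone can cover everything: Shift 1→Yilmaz, Shift 2→Kowalski, Shift 3→Ito, Shift 4→Kowalski+Ito, Shift 5→Ekwueme, Shift 6→Kowalski, Shift 7→Greco, Shift 8→Ekwueme, Shift 9→Greco, Shift 10→Ekwueme.

5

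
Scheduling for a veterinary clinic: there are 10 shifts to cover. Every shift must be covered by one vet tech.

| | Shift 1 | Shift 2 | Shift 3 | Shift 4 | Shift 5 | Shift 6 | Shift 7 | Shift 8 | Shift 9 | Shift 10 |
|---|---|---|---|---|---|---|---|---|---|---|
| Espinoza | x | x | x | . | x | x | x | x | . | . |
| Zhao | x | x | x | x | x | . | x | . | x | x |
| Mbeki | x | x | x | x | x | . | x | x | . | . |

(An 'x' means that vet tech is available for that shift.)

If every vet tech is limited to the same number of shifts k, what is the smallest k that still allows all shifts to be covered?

With 3 vet techs and 10 worker-slots to fill, someone must work at least ⌈10/3⌉ = 4 shifts, so k ≥ 4.
k = 4 works: Shift 1→Espinoza, Shift 2→Espinoza, Shift 3→Zhao, Shift 4→Zhao, Shift 5→Mbeki, Shift 6→Espinoza, Shift 7→Mbeki, Shift 8→Espinoza, Shift 9→Zhao, Shift 10→Zhao.
Loads: Espinoza 4, Zhao 4, Mbeki 2 — all ≤ 4.

4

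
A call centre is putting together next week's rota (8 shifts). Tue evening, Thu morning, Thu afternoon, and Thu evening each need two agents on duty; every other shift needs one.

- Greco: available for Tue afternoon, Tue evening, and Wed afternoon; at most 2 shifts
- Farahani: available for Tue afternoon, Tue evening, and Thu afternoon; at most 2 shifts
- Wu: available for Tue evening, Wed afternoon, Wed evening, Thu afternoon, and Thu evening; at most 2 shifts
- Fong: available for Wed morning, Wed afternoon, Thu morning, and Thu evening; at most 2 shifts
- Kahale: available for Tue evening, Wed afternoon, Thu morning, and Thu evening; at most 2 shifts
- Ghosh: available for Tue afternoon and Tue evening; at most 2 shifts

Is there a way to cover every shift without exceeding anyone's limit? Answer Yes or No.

No

Total capacity is 12 and 12 slots are needed, so capacity alone doesn't rule it out.
Shifts {Wed morning, Wed evening, Thu morning, Thu afternoon, Thu evening} need 8 worker-slots in total, but the agents available for any of those shifts (Farahani, Wu, Fong, and Kahale) can supply at most 7 among them. So no valid schedule exists.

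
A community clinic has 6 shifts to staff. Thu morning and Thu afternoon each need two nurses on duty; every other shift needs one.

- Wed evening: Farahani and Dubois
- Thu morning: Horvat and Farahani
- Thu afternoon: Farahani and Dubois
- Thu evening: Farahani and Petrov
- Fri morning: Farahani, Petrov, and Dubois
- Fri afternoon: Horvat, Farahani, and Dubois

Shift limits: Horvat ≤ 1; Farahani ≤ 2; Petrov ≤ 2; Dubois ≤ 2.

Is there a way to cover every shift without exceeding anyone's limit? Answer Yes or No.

No

Shifts {Wed evening, Thu morning, Thu afternoon, Fri afternoon} need 6 worker-slots in total, but the nurses available for any of those shifts (Horvat, Farahani, and Dubois) can supply at most 5 among them. So no valid schedule exists.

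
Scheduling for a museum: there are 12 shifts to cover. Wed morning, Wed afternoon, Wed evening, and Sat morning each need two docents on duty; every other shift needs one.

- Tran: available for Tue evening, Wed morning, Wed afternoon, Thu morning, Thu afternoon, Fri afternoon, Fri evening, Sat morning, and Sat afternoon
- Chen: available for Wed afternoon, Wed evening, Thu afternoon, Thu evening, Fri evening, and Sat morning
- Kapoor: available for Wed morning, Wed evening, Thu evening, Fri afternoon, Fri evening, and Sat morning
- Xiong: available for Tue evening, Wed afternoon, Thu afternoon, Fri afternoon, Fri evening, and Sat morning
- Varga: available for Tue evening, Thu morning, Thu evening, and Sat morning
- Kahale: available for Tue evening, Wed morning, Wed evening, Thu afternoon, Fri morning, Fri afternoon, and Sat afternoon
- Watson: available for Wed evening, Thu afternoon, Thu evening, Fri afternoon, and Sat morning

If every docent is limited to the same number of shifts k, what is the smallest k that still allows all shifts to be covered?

With 7 docents and 16 worker-slots to fill, someone must work at least ⌈16/7⌉ = 3 shifts, so k ≥ 3.
k = 3 works: Tue evening→Xiong, Wed morning→Tran+Kapoor, Wed afternoon→Chen+Xiong, Wed evening→Kapoor+Kahale, Thu morning→Tran, Thu afternoon→Xiong, Thu evening→Chen, Fri morning→Kahale, Fri afternoon→Kapoor, Fri evening→Chen, Sat morning→Varga+Watson, Sat afternoon→Tran.
Loads: Tran 3, Chen 3, Kapoor 3, Xiong 3, Varga 1, Kahale 2, Watson 1 — all ≤ 3.

3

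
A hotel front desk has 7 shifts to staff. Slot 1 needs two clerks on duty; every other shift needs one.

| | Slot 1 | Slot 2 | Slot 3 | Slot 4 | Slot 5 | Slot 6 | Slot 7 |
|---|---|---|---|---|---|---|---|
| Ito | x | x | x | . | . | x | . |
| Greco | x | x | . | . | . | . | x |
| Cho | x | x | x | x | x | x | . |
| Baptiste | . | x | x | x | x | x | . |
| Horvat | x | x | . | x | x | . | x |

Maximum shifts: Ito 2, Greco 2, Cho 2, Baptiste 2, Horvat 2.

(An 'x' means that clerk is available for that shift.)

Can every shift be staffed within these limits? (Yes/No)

One valid schedule: Slot 1→Greco+Horvat, Slot 2→Baptiste, Slot 3→Ito, Slot 4→Cho, Slot 5→Cho, Slot 6→Ito, Slot 7→Greco.
Loads: Ito 2/2, Greco 2/2, Cho 2/2, Baptiste 1/2, Horvat 1/2 — all within limits.

Yes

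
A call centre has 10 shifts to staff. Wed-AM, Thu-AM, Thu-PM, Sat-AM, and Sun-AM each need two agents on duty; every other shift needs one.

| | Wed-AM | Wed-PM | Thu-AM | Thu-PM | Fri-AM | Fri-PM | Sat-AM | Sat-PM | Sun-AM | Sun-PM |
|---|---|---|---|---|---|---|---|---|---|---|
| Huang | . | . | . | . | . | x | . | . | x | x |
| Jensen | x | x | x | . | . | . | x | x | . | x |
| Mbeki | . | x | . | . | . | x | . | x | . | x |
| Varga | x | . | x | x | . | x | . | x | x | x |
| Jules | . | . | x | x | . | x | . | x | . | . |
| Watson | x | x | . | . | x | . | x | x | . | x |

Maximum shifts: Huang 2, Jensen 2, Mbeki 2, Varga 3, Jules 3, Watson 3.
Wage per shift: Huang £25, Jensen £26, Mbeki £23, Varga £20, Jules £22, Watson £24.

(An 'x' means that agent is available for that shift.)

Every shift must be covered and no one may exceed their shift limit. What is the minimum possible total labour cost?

Thu-PM can only be covered by Varga and Jules, so that assignment is forced.
Fri-AM can only be covered by Watson, so that assignment is forced.
Sat-AM can only be covered by Jensen and Watson, so that assignment is forced.
Picking the cheapest available agent for each shift independently would cost £330, but that ignores the shift limits.
An optimal schedule: Wed-AM→Jensen+Watson, Wed-PM→Mbeki, Thu-AM→Varga+Jules, Thu-PM→Varga+Jules, Fri-AM→Watson, Fri-PM→Huang, Sat-AM→Jensen+Watson, Sat-PM→Jules, Sun-AM→Huang+Varga, Sun-PM→Mbeki.
Total: 26 + 24 + 23 + 20 + 22 + 20 + 22 + 24 + 25 + 26 + 24 + 22 + 25 + 20 + 23 = £346.

£346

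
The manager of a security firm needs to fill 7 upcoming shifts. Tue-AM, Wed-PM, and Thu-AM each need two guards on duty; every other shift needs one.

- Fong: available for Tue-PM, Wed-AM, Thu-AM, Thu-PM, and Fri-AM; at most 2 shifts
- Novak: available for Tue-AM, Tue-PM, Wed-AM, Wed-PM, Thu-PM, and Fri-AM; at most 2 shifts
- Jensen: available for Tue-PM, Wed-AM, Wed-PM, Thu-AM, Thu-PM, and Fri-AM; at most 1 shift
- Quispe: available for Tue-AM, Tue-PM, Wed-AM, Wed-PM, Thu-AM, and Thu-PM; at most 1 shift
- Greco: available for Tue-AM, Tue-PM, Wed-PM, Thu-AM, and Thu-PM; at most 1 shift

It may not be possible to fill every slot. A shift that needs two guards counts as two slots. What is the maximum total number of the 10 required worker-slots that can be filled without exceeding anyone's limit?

7

Total capacity across all guards is 2+2+1+1+1 = 7, and 10 slots are needed, so at most 7 can be filled.
An assignment achieving 7: Tue-AM→Novak+Quispe, Wed-AM→Fong, Wed-PM→Novak+Jensen, Thu-AM→Greco, Fri-AM→Fong.
Loads: Fong 2/2, Novak 2/2, Jensen 1/1, Quispe 1/1, Greco 1/1.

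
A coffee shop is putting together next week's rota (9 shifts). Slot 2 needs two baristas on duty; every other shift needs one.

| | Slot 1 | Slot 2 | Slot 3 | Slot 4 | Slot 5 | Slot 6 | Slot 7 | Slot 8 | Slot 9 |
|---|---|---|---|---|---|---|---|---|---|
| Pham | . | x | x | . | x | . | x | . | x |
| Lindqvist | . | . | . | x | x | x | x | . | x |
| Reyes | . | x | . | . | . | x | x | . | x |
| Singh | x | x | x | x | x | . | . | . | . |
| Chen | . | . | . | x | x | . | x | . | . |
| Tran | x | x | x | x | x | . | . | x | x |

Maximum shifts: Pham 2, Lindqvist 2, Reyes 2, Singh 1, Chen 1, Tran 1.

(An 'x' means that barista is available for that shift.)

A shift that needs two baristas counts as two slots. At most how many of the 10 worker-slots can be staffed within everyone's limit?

9

Total capacity across all baristas is 2+2+2+1+1+1 = 9, and 10 slots are needed, so at most 9 can be filled.
An assignment achieving 9: Slot 1→Singh, Slot 2→Pham+Reyes, Slot 3→Pham, Slot 4→Lindqvist, Slot 5→Chen, Slot 6→Lindqvist, Slot 7→Reyes, Slot 8→Tran.
Loads: Pham 2/2, Lindqvist 2/2, Reyes 2/2, Singh 1/1, Chen 1/1, Tran 1/1.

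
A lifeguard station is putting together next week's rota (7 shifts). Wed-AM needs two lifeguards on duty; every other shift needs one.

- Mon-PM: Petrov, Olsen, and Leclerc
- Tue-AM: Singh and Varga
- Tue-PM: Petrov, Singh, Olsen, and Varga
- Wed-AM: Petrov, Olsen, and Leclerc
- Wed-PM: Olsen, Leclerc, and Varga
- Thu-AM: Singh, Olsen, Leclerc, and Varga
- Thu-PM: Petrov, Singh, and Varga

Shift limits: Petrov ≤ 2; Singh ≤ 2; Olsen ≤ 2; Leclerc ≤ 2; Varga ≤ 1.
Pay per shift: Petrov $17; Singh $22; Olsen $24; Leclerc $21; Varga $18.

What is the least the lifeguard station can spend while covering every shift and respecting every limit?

Picking the cheapest available lifeguard for each shift independently would cost $143, but that ignores the shift limits.
An optimal schedule: Mon-PM→Petrov, Tue-AM→Varga, Tue-PM→Singh, Wed-AM→Petrov+Leclerc, Wed-PM→Leclerc, Thu-AM→Olsen, Thu-PM→Singh.
Total: 17 + 18 + 22 + 17 + 21 + 21 + 24 + 22 = $162.

$162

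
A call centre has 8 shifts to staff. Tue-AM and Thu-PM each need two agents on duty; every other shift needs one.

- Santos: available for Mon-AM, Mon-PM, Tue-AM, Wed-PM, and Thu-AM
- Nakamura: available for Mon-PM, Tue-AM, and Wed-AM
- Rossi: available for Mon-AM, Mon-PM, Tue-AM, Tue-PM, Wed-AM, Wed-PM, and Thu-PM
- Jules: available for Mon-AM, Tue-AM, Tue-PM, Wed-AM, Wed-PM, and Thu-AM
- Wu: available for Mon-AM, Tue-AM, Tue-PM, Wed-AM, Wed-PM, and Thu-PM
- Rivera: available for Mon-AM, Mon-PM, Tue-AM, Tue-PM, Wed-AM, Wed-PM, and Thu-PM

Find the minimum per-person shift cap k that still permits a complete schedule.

2

With 6 agents and 10 worker-slots to fill, someone must work at least ⌈10/6⌉ = 2 shifts, so k ≥ 2.
k = 2 works: Mon-AM→Jules, Mon-PM→Santos, Tue-AM→Nakamura+Wu, Tue-PM→Rossi, Wed-AM→Nakamura, Wed-PM→Jules, Thu-AM→Santos, Thu-PM→Rossi+Wu.
Loads: Santos 2, Nakamura 2, Rossi 2, Jules 2, Wu 2, Rivera 0 — all ≤ 2.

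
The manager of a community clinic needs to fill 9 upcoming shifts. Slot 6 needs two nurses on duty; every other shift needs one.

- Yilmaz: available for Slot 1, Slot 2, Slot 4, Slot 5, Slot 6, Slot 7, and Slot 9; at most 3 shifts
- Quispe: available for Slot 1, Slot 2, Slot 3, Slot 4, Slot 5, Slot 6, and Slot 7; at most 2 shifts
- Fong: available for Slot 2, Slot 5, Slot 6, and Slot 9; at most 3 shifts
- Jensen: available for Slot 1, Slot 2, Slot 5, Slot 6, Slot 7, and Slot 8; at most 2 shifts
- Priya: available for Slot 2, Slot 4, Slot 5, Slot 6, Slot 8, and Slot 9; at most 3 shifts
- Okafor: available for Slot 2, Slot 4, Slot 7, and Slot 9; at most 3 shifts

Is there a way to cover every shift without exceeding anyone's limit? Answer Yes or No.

Slot 3 can only be covered by Quispe, so that assignment is forced.
One valid schedule: Slot 1→Yilmaz, Slot 2→Fong, Slot 3→Quispe, Slot 4→Yilmaz, Slot 5→Quispe, Slot 6→Fong+Jensen, Slot 7→Yilmaz, Slot 8→Jensen, Slot 9→Fong.
Loads: Yilmaz 3/3, Quispe 2/2, Fong 3/3, Jensen 2/2, Priya 0/3, Okafor 0/3 — all within limits.

Yes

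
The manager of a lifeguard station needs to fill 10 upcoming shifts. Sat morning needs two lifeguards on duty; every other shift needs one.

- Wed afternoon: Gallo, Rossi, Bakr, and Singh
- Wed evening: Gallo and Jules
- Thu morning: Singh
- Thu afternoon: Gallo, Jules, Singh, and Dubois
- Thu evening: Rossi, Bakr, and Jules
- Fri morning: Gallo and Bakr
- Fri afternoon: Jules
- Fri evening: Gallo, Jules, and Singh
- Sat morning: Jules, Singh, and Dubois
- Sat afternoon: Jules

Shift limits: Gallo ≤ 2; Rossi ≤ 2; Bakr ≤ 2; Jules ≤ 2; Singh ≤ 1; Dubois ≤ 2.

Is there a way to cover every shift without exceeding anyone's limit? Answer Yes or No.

Total capacity is 11 and 11 slots are needed, so capacity alone doesn't rule it out.
Shifts {Thu morning, Fri afternoon, Sat morning, Sat afternoon} need 5 worker-slots in total, but the lifeguards available for any of those shifts (Jules, Singh, and Dubois) can supply at most 4 among them. So no valid schedule exists.

No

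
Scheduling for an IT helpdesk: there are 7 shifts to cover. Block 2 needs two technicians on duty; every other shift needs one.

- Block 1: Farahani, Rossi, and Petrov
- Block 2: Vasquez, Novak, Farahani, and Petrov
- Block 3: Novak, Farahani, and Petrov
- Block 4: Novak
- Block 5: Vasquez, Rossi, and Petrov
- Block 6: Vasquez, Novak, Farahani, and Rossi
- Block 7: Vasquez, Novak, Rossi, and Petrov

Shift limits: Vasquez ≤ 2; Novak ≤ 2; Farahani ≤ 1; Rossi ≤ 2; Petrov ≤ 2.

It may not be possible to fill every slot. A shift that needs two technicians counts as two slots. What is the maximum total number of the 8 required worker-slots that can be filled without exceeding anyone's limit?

8

Total capacity across all technicians is 2+2+1+2+2 = 9, and 8 slots are needed, so at most 8 can be filled.
An assignment achieving 8: Block 1→Farahani, Block 2→Vasquez+Petrov, Block 3→Novak, Block 4→Novak, Block 5→Vasquez, Block 6→Rossi, Block 7→Rossi.
Loads: Vasquez 2/2, Novak 2/2, Farahani 1/1, Rossi 2/2, Petrov 1/2.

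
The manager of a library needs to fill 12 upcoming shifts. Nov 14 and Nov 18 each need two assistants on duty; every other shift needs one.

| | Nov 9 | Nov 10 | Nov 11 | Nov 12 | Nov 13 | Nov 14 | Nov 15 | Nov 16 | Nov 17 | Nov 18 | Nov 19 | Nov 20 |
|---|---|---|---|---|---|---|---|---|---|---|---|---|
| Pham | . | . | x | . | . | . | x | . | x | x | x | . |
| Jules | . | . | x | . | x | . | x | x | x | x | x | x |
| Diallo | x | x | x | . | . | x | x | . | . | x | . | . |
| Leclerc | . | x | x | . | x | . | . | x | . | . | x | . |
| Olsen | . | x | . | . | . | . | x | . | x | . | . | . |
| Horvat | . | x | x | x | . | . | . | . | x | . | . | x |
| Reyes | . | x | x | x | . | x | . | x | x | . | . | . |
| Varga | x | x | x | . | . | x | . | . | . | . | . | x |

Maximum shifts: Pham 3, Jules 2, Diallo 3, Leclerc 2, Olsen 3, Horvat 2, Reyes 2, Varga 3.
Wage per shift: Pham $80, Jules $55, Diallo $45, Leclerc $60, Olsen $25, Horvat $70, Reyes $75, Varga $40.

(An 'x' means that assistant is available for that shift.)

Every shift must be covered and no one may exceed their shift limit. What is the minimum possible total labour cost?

Picking the cheapest available assistant for each shift independently would cost $615, but that ignores the shift limits.
An optimal schedule: Nov 9→Varga, Nov 10→Olsen, Nov 11→Diallo, Nov 12→Horvat, Nov 13→Jules, Nov 14→Varga+Diallo, Nov 15→Olsen, Nov 16→Leclerc, Nov 17→Olsen, Nov 18→Diallo+Jules, Nov 19→Leclerc, Nov 20→Varga.
Total: 40 + 25 + 45 + 70 + 55 + 40 + 45 + 25 + 60 + 25 + 45 + 55 + 60 + 40 = $630.

$630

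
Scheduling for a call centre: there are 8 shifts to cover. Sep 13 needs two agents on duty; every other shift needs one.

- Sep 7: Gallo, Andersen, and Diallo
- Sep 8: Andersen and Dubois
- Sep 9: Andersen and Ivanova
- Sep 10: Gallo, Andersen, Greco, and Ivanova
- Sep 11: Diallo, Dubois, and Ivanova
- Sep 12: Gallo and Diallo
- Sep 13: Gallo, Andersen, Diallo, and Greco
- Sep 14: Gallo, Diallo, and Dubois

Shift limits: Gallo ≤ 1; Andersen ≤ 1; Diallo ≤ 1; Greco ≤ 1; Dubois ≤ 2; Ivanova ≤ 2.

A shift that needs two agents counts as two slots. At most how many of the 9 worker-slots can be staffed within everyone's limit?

Total capacity across all agents is 1+1+1+1+2+2 = 8, and 9 slots are needed, so at most 8 can be filled.
An assignment achieving 8: Sep 7→Diallo, Sep 8→Andersen, Sep 9→Ivanova, Sep 10→Ivanova, Sep 11→Dubois, Sep 12→Gallo, Sep 13→Greco, Sep 14→Dubois.
Loads: Gallo 1/1, Andersen 1/1, Diallo 1/1, Greco 1/1, Dubois 2/2, Ivanova 2/2.

8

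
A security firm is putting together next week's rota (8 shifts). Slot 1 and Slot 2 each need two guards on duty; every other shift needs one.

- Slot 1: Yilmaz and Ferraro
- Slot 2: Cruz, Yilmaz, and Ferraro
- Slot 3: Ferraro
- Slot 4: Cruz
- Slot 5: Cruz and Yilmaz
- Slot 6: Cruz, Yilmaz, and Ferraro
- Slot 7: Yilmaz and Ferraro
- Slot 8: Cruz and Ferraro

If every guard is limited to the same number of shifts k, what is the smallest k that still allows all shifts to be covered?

With 3 guards and 10 worker-slots to fill, someone must work at least ⌈10/3⌉ = 4 shifts, so k ≥ 4.
k = 4 works: Slot 1→Yilmaz+Ferraro, Slot 2→Cruz+Yilmaz, Slot 3→Ferraro, Slot 4→Cruz, Slot 5→Cruz, Slot 6→Yilmaz, Slot 7→Yilmaz, Slot 8→Cruz.
Loads: Cruz 4, Yilmaz 4, Ferraro 2 — all ≤ 4.

4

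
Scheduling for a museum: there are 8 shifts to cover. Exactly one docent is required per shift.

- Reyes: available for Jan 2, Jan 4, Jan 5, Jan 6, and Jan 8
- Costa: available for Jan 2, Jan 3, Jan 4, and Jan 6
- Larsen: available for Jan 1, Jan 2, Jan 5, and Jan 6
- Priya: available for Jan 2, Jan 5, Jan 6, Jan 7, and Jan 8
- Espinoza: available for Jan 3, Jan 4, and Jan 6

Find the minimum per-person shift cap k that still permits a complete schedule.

2

With 5 docents and 8 worker-slots to fill, someone must work at least ⌈8/5⌉ = 2 shifts, so k ≥ 2.
k = 2 works: Jan 1→Larsen, Jan 2→Costa, Jan 3→Costa, Jan 4→Reyes, Jan 5→Larsen, Jan 6→Priya, Jan 7→Priya, Jan 8→Reyes.
Loads: Reyes 2, Costa 2, Larsen 2, Priya 2, Espinoza 0 — all ≤ 2.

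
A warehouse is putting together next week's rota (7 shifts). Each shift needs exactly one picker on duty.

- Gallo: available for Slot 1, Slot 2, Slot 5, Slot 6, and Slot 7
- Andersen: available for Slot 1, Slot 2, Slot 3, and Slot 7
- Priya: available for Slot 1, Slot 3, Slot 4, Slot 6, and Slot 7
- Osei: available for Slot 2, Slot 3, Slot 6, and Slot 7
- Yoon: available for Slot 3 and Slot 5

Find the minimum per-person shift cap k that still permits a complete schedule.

2

With 5 pickers and 7 worker-slots to fill, someone must work at least ⌈7/5⌉ = 2 shifts, so k ≥ 2.
k = 2 works: Slot 1→Gallo, Slot 2→Andersen, Slot 3→Andersen, Slot 4→Priya, Slot 5→Gallo, Slot 6→Priya, Slot 7→Osei.
Loads: Gallo 2, Andersen 2, Priya 2, Osei 1, Yoon 0 — all ≤ 2.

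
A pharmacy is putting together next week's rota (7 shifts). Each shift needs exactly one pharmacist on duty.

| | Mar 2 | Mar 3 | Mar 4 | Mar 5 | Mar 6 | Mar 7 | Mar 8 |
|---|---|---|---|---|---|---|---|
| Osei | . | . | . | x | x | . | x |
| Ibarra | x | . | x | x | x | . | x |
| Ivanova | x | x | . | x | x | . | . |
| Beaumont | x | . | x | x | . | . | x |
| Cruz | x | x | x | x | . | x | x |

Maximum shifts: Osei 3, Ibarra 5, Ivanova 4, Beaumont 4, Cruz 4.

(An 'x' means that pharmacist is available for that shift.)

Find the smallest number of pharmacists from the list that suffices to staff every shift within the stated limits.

7 slots to fill and no one can take more than 5, so at least ⌈7/5⌉ = 2 pharmacists are needed.
Osei and Cruz alone can cover everything: Mar 2→Cruz, Mar 3→Cruz, Mar 4→Cruz, Mar 5→Osei, Mar 6→Osei, Mar 7→Cruz, Mar 8→Osei.

2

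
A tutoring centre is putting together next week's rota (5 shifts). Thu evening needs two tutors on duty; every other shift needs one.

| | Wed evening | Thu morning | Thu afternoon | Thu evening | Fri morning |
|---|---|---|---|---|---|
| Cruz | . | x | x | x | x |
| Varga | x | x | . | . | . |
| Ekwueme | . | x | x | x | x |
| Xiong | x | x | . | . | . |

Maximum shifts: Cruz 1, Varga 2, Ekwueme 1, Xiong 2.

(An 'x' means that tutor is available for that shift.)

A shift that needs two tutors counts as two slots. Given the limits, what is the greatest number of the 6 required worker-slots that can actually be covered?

4

Total capacity across all tutors is 1+2+1+2 = 6, and 6 slots are needed, so at most 6 can be filled.
Shifts {Thu afternoon, Thu evening} need 3 slots but only Cruz and Ekwueme are available for them, supplying at most 2 — so at least 1 slot must go unfilled.
An assignment achieving 4: Wed evening→Varga, Thu morning→Varga, Thu afternoon→Cruz, Thu evening→Ekwueme.
Loads: Cruz 1/1, Varga 2/2, Ekwueme 1/1, Xiong 0/2.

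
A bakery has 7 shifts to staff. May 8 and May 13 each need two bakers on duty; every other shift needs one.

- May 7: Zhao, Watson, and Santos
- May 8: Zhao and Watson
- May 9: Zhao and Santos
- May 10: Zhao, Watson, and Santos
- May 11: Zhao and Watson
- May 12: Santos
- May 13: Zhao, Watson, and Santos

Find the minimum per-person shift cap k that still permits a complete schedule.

With 3 bakers and 9 worker-slots to fill, someone must work at least ⌈9/3⌉ = 3 shifts, so k ≥ 3.
k = 3 works: May 7→Watson, May 8→Zhao+Watson, May 9→Zhao, May 10→Santos, May 11→Zhao, May 12→Santos, May 13→Watson+Santos.
Loads: Zhao 3, Watson 3, Santos 3 — all ≤ 3.

3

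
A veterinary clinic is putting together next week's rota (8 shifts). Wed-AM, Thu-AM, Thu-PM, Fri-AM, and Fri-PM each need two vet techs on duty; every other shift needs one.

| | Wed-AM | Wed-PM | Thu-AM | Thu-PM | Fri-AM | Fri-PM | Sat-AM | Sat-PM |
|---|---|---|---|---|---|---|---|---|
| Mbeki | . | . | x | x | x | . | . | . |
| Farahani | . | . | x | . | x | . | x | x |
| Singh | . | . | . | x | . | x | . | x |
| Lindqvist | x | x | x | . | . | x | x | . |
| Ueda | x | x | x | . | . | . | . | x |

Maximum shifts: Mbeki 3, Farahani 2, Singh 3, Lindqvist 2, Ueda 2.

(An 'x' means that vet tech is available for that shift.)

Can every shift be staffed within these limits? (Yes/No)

Total capacity is 3+2+3+2+2 = 12 but 13 worker-slots are needed — infeasible.

No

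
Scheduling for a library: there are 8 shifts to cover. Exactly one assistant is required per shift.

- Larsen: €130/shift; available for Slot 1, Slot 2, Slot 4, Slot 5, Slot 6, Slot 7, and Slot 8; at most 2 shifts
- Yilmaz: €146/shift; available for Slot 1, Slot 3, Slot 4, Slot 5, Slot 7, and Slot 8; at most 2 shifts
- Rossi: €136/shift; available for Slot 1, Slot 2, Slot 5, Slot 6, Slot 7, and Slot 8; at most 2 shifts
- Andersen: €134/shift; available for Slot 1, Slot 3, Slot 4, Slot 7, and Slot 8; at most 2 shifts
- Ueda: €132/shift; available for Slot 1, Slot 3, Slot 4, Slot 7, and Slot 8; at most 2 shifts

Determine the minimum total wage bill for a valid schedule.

€1064

Picking the cheapest available assistant for each shift independently would cost €1042, but that ignores the shift limits.
An optimal schedule: Slot 1→Andersen, Slot 2→Larsen, Slot 3→Ueda, Slot 4→Ueda, Slot 5→Rossi, Slot 6→Larsen, Slot 7→Andersen, Slot 8→Rossi.
Total: 134 + 130 + 132 + 132 + 136 + 130 + 134 + 136 = €1064.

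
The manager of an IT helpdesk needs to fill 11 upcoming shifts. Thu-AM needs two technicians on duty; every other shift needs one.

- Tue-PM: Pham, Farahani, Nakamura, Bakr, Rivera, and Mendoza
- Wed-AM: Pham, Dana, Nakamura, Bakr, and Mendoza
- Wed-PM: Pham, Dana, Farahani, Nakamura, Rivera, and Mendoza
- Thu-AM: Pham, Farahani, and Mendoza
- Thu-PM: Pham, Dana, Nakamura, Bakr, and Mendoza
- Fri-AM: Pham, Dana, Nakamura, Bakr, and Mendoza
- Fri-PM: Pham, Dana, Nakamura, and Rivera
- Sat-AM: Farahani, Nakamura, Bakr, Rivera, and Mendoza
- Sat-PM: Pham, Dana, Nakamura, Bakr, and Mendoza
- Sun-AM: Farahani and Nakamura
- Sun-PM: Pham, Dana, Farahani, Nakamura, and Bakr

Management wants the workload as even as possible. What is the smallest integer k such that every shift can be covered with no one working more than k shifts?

2

With 7 technicians and 12 worker-slots to fill, someone must work at least ⌈12/7⌉ = 2 shifts, so k ≥ 2.
k = 2 works: Tue-PM→Rivera, Wed-AM→Dana, Wed-PM→Rivera, Thu-AM→Pham+Farahani, Thu-PM→Dana, Fri-AM→Nakamura, Fri-PM→Pham, Sat-AM→Nakamura, Sat-PM→Bakr, Sun-AM→Farahani, Sun-PM→Bakr.
Loads: Pham 2, Dana 2, Farahani 2, Nakamura 2, Bakr 2, Rivera 2, Mendoza 0 — all ≤ 2.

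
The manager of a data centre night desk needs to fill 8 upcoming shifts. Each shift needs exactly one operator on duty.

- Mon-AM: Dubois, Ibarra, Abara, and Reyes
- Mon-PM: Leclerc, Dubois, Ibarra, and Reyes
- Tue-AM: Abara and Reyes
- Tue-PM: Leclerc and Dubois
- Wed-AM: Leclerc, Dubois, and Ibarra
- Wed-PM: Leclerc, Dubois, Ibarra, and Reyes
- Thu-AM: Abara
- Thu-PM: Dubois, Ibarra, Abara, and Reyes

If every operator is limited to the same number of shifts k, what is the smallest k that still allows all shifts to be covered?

With 5 operators and 8 worker-slots to fill, someone must work at least ⌈8/5⌉ = 2 shifts, so k ≥ 2.
k = 2 works: Mon-AM→Dubois, Mon-PM→Dubois, Tue-AM→Abara, Tue-PM→Leclerc, Wed-AM→Leclerc, Wed-PM→Ibarra, Thu-AM→Abara, Thu-PM→Ibarra.
Loads: Leclerc 2, Dubois 2, Ibarra 2, Abara 2, Reyes 0 — all ≤ 2.

2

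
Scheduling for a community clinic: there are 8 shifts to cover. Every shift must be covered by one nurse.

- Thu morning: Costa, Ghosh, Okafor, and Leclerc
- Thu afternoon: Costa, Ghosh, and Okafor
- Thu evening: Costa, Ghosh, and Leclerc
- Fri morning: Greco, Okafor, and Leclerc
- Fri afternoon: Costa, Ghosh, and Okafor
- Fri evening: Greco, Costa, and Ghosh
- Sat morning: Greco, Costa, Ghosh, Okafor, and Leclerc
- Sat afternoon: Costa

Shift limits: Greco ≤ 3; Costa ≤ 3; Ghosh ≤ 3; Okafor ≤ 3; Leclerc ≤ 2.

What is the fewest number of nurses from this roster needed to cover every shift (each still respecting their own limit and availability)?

3

8 slots to fill and no one can take more than 3, so at least ⌈8/3⌉ = 3 nurses are needed.
Greco, Costa, and Ghosh alone can cover everything: Thu morning→Costa, Thu afternoon→Costa, Thu evening→Ghosh, Fri morning→Greco, Fri afternoon→Ghosh, Fri evening→Greco, Sat morning→Greco, Sat afternoon→Costa.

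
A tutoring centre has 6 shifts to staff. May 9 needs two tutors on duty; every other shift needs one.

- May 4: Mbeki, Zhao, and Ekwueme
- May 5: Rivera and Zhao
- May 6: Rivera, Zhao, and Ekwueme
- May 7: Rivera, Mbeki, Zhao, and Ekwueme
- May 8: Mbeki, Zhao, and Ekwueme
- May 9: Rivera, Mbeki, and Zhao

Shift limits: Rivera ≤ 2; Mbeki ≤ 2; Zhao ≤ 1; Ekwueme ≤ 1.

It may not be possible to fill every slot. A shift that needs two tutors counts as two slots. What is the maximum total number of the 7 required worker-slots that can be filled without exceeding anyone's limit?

Total capacity across all tutors is 2+2+1+1 = 6, and 7 slots are needed, so at most 6 can be filled.
An assignment achieving 6: May 4→Mbeki, May 5→Rivera, May 6→Rivera, May 7→Ekwueme, May 8→Mbeki, May 9→Zhao.
Loads: Rivera 2/2, Mbeki 2/2, Zhao 1/1, Ekwueme 1/1.

6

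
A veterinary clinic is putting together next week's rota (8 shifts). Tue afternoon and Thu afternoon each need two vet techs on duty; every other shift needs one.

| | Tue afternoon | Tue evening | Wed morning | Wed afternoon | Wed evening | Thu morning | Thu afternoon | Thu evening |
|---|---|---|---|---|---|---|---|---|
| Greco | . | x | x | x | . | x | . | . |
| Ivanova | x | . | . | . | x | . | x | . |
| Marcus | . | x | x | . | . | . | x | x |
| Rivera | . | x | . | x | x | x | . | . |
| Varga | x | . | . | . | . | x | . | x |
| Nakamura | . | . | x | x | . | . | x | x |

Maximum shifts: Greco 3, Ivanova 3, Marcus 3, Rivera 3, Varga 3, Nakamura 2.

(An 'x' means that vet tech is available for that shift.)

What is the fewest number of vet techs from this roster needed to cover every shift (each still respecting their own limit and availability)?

4

10 slots to fill and no one can take more than 3, so at least ⌈10/3⌉ = 4 vet techs are needed.
Greco, Ivanova, Marcus, and Varga alone can cover everything: Tue afternoon→Ivanova+Varga, Tue evening→Greco, Wed morning→Greco, Wed afternoon→Greco, Wed evening→Ivanova, Thu morning→Varga, Thu afternoon→Ivanova+Marcus, Thu evening→Marcus.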